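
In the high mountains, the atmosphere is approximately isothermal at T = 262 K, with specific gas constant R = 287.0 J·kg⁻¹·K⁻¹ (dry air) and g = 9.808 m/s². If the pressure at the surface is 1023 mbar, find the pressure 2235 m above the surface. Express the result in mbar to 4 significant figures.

Scale height: H = RT/g = 287.0 × 262 / 9.808 = 7666.6 m.
Barometric formula: P = P₀ exp(−z/H).
z/H = 2235.0/7666.6 = 0.29152; exp(−0.29152) = 0.74713.
P = 1023 × 0.74713 = 764.31 mbar.

P ≈ 764.3 mbar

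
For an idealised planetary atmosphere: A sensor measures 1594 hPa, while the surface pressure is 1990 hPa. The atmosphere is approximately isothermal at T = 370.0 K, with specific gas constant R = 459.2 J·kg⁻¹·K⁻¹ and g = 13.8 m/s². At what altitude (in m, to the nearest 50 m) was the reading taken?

Scale height: H = RT/g = 459.2 × 370.0 / 13.8 = 12312 m.
Invert the barometric formula: z = H ln(P₀/P).
P₀/P = 1990/1594 = 1.2484; ln(1.2484) = 0.22186.
z = 12312 × 0.22186 = 2731.5 m.

z ≈ 2750 m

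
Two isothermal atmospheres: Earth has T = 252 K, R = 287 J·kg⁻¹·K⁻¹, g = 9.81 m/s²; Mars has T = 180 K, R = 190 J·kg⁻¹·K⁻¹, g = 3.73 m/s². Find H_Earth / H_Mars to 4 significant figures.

H_Earth/H_Mars ≈ 0.8041

H = RT/g for each body.
H_Earth = 287 × 252 / 9.81 = 7372.5 m.
H_Mars = 190 × 180 / 3.73 = 9168.9 m.
H_Earth/H_Mars = 7372.5/9168.9 = 0.80408.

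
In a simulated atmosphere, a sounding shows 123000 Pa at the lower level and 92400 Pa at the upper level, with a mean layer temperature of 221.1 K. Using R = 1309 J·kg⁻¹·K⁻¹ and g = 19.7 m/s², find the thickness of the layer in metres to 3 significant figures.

Δz ≈ 4200 m

Hypsometric equation: Δz = (R T̄/g) ln(P₁/P₂).
R T̄/g = 1309 × 221.1 / 19.7 = 14691 m.
ln(123000/92400) = ln(1.3312) = 0.28608.
Δz = 14691 × 0.28608 = 4202.8 m.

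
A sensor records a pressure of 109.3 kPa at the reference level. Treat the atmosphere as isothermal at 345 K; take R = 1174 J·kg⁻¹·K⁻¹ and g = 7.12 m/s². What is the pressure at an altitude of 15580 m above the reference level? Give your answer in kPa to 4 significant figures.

Scale height: H = RT/g = 1174 × 345 / 7.12 = 56886 m.
Barometric formula: P = P₀ exp(−z/H).
z/H = 15580/56886 = 0.27388; exp(−0.27388) = 0.76042.
P = 109.3 × 0.76042 = 83.114 kPa.

P ≈ 83.11 kPa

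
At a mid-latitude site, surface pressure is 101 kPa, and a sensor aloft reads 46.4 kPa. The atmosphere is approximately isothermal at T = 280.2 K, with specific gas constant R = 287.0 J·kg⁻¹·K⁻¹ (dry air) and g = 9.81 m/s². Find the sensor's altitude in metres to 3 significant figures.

z ≈ 6380 m

Scale height: H = RT/g = 287.0 × 280.2 / 9.81 = 8197.5 m.
Invert the barometric formula: z = H ln(P₀/P).
P₀/P = 101/46.4 = 2.1767; ln(2.1767) = 0.77781.
z = 8197.5 × 0.77781 = 6376.1 m.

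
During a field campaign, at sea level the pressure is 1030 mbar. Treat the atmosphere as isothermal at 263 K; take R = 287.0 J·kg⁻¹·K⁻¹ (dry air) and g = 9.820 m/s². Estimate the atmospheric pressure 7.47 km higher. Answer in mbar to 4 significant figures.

Scale height: H = RT/g = 287.0 × 263 / 9.820 = 7686.5 m.
Barometric formula: P = P₀ exp(−z/H).
z/H = 7470.0/7686.5 = 0.97183; exp(−0.97183) = 0.37839.
P = 1030 × 0.37839 = 389.74 mbar.

P ≈ 389.7 mbar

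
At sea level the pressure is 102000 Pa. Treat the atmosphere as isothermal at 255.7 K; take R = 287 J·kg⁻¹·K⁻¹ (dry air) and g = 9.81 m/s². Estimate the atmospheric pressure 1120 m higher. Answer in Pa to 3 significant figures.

Scale height: H = RT/g = 287 × 255.7 / 9.81 = 7480.7 m.
Barometric formula: P = P₀ exp(−z/H).
z/H = 1120.0/7480.7 = 0.14972; exp(−0.14972) = 0.86095.
P = 102000 × 0.86095 = 87817 Pa.

P ≈ 87800 Pa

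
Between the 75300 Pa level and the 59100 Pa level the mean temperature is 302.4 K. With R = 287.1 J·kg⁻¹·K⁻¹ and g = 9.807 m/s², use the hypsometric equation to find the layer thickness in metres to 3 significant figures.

Δz ≈ 2140 m

Hypsometric equation: Δz = (R T̄/g) ln(P₁/P₂).
R T̄/g = 287.1 × 302.4 / 9.807 = 8852.8 m.
ln(75300/59100) = ln(1.2741) = 0.24224.
Δz = 8852.8 × 0.24224 = 2144.5 m.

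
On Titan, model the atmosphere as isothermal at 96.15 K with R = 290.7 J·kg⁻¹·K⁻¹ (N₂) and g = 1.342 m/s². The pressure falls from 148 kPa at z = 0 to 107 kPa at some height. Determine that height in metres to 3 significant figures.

Scale height: H = RT/g = 290.7 × 96.15 / 1.342 = 20828 m.
Invert the barometric formula: z = H ln(P₀/P).
P₀/P = 148/107 = 1.3832; ln(1.3832) = 0.32440.
z = 20828 × 0.32440 = 6756.6 m.

z ≈ 6760 m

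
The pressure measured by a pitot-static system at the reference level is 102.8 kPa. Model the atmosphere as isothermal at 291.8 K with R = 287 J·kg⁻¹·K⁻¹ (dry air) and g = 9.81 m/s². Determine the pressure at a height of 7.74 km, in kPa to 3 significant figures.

Scale height: H = RT/g = 287 × 291.8 / 9.81 = 8536.9 m.
Barometric formula: P = P₀ exp(−z/H).
z/H = 7740.0/8536.9 = 0.90665; exp(−0.90665) = 0.40387.
P = 102.8 × 0.40387 = 41.518 kPa.

P ≈ 41.5 kPa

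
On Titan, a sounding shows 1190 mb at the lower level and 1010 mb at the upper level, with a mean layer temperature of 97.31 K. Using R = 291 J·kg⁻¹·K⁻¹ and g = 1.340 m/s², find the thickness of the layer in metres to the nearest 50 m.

Δz ≈ 3450 m

Hypsometric equation: Δz = (R T̄/g) ln(P₁/P₂).
R T̄/g = 291 × 97.31 / 1.340 = 21132 m.
ln(1190/1010) = ln(1.1782) = 0.16399.
Δz = 21132 × 0.16399 = 3465.4 m.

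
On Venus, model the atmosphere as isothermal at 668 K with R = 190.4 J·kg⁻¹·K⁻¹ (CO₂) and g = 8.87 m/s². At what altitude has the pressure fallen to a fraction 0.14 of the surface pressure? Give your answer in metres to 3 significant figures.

z ≈ 28200 m

Scale height: H = RT/g = 190.4 × 668 / 8.87 = 14339 m.
Set P/P₀ = exp(−z/H) = 0.14, so z = −H ln(0.14).
−ln(0.14) = 1.9661; z = 14339 × 1.9661 = 28192 m.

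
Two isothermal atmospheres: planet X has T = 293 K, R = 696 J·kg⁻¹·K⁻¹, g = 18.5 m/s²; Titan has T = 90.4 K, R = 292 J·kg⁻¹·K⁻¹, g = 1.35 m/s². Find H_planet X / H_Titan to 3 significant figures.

H = RT/g for each body.
H_planet X = 696 × 293 / 18.5 = 11023 m.
H_Titan = 292 × 90.4 / 1.35 = 19553 m.
H_planet X/H_Titan = 11023/19553 = 0.56375.

H_planet X/H_Titan ≈ 0.564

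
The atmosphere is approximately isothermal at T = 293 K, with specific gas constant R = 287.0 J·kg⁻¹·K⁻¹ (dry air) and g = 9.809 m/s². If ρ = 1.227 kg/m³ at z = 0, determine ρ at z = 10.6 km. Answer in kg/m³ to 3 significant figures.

ρ ≈ 0.356 kg/m³

Scale height: H = RT/g = 287.0 × 293 / 9.809 = 8572.8 m.
In an isothermal atmosphere, density decays like pressure: ρ = ρ₀ exp(−z/H).
z/H = 10600/8572.8 = 1.2365; exp(−1.2365) = 0.29040.
ρ = 1.227 × 0.29040 = 0.35632 kg/m³.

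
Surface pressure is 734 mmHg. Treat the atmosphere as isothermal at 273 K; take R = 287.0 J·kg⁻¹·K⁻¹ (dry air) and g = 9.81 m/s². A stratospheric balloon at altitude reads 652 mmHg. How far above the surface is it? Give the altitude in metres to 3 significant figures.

Scale height: H = RT/g = 287.0 × 273 / 9.81 = 7986.9 m.
Invert the barometric formula: z = H ln(P₀/P).
P₀/P = 734/652 = 1.1258; ln(1.1258) = 0.11849.
z = 7986.9 × 0.11849 = 946.37 m.

z ≈ 946 m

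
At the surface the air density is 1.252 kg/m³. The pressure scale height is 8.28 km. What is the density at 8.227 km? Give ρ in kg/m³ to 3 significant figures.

ρ ≈ 0.464 kg/m³

In an isothermal atmosphere, density decays like pressure: ρ = ρ₀ exp(−z/H).
z/H = 8227.0/8280.0 = 0.99360; exp(−0.99360) = 0.37024.
ρ = 1.252 × 0.37024 = 0.46354 kg/m³.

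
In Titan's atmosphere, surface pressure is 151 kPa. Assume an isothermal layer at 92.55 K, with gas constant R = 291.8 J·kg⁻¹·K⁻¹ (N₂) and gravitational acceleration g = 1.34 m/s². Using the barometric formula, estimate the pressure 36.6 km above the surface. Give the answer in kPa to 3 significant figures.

Scale height: H = RT/g = 291.8 × 92.55 / 1.34 = 20154 m.
Barometric formula: P = P₀ exp(−z/H).
z/H = 36600/20154 = 1.8160; exp(−1.8160) = 0.16268.
P = 151 × 0.16268 = 24.565 kPa.

P ≈ 24.6 kPa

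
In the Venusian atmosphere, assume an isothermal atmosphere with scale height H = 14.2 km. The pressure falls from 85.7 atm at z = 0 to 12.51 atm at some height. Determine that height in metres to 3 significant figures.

Invert the barometric formula: z = H ln(P₀/P).
P₀/P = 85.7/12.51 = 6.8505; ln(6.8505) = 1.9243.
z = 14200 × 1.9243 = 27325 m.

z ≈ 27300 m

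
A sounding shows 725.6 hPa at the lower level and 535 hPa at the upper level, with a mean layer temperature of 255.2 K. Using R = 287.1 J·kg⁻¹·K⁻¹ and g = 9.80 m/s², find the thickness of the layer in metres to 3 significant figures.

Δz ≈ 2280 m

Hypsometric equation: Δz = (R T̄/g) ln(P₁/P₂).
R T̄/g = 287.1 × 255.2 / 9.80 = 7476.3 m.
ln(725.6/535) = ln(1.3563) = 0.30476.
Δz = 7476.3 × 0.30476 = 2278.5 m.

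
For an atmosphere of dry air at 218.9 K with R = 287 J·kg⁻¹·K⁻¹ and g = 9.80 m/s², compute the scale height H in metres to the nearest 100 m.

H ≈ 6400 m

The scale height of an isothermal atmosphere is H = RT/g.
H = 287 × 218.9 / 9.80 = 62824/9.80 = 6410.6 m.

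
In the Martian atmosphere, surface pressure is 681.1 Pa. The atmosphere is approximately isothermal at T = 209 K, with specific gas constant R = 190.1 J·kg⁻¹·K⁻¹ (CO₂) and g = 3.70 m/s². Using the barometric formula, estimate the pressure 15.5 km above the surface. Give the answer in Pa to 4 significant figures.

P ≈ 160.8 Pa

Scale height: H = RT/g = 190.1 × 209 / 3.70 = 10738 m.
Barometric formula: P = P₀ exp(−z/H).
z/H = 15500/10738 = 1.4435; exp(−1.4435) = 0.23610.
P = 681.1 × 0.23610 = 160.81 Pa.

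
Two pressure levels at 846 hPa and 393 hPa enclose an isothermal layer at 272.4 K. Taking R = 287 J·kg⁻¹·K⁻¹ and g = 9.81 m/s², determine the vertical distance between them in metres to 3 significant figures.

Hypsometric equation: Δz = (R T̄/g) ln(P₁/P₂).
R T̄/g = 287 × 272.4 / 9.81 = 7969.3 m.
ln(846/393) = ln(2.1527) = 0.76672.
Δz = 7969.3 × 0.76672 = 6110.2 m.

Δz ≈ 6110 m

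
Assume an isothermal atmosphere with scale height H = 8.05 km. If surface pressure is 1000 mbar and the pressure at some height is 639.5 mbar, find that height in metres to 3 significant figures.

z ≈ 3600 m

Invert the barometric formula: z = H ln(P₀/P).
P₀/P = 1000/639.5 = 1.5637; ln(1.5637) = 0.44705.
z = 8050.0 × 0.44705 = 3598.8 m.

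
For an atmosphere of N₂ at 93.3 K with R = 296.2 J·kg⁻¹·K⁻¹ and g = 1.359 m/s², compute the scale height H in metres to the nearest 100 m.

H ≈ 20300 m

The scale height of an isothermal atmosphere is H = RT/g.
H = 296.2 × 93.3 / 1.359 = 27635/1.359 = 20335 m.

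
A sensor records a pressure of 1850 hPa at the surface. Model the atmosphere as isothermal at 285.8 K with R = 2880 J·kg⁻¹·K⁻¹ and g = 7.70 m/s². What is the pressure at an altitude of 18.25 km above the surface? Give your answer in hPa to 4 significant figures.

P ≈ 1560 hPa

Scale height: H = RT/g = 2880 × 285.8 / 7.70 = 106900 m.
Barometric formula: P = P₀ exp(−z/H).
z/H = 18250/106900 = 0.17072; exp(−0.17072) = 0.84306.
P = 1850 × 0.84306 = 1559.7 hPa.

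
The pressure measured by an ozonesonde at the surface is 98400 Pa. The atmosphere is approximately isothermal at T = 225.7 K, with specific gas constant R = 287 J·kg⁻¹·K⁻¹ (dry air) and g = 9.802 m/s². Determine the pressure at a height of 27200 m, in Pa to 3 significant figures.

P ≈ 1600 Pa

Scale height: H = RT/g = 287 × 225.7 / 9.802 = 6608.4 m.
Barometric formula: P = P₀ exp(−z/H).
z/H = 27200/6608.4 = 4.1160; exp(−4.1160) = 0.016310.
P = 98400 × 0.016310 = 1604.9 Pa.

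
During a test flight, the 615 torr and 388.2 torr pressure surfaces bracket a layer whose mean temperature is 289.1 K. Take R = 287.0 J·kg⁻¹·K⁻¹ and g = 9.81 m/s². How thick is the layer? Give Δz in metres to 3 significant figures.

Hypsometric equation: Δz = (R T̄/g) ln(P₁/P₂).
R T̄/g = 287.0 × 289.1 / 9.81 = 8457.9 m.
ln(615/388.2) = ln(1.5842) = 0.46008.
Δz = 8457.9 × 0.46008 = 3891.3 m.

Δz ≈ 3890 m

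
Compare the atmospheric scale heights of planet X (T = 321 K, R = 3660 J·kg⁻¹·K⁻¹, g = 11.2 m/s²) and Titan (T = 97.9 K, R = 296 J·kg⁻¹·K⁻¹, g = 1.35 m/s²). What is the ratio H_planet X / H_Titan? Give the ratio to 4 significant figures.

H_planet X/H_Titan ≈ 4.887

H = RT/g for each body.
H_planet X = 3660 × 321 / 11.2 = 104900 m.
H_Titan = 296 × 97.9 / 1.35 = 21465 m.
H_planet X/H_Titan = 104900/21465 = 4.8870.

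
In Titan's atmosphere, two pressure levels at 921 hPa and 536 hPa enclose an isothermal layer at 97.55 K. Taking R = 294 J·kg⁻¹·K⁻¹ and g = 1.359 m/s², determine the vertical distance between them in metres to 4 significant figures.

Δz ≈ 11420 m

Hypsometric equation: Δz = (R T̄/g) ln(P₁/P₂).
R T̄/g = 294 × 97.55 / 1.359 = 21104 m.
ln(921/536) = ln(1.7183) = 0.54134.
Δz = 21104 × 0.54134 = 11424 m.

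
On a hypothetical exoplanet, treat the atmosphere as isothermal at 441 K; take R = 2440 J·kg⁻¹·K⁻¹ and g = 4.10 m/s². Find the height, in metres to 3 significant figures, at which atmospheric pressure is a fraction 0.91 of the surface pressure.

Scale height: H = RT/g = 2440 × 441 / 4.10 = 262450 m.
Set P/P₀ = exp(−z/H) = 0.91, so z = −H ln(0.91).
−ln(0.91) = 0.094311; z = 262450 × 0.094311 = 24752 m.

z ≈ 24800 m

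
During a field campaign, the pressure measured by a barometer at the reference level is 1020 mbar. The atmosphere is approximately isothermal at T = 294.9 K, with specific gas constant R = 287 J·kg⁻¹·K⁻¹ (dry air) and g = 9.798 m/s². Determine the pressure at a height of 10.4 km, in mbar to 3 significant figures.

Scale height: H = RT/g = 287 × 294.9 / 9.798 = 8638.1 m.
Barometric formula: P = P₀ exp(−z/H).
z/H = 10400/8638.1 = 1.2040; exp(−1.2040) = 0.29999.
P = 1020 × 0.29999 = 305.99 mbar.

P ≈ 306 mbar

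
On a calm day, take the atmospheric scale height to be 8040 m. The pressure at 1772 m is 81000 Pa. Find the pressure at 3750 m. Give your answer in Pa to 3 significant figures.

P ≈ 63300 Pa

Between two levels, P₂ = P₁ exp(−Δz/H) with Δz = z₂ − z₁.
Δz = 3750.0 − 1772.0 = 1978.0 m; Δz/H = 1978.0/8040.0 = 0.24602.
P₂ = 81000 × exp(−0.24602) = 81000 × 0.78191 = 63335 Pa.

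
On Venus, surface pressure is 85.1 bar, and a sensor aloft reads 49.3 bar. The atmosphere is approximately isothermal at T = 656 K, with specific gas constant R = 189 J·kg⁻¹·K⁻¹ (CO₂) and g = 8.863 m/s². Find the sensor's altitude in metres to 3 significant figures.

z ≈ 7640 m

Scale height: H = RT/g = 189 × 656 / 8.863 = 13989 m.
Invert the barometric formula: z = H ln(P₀/P).
P₀/P = 85.1/49.3 = 1.7262; ln(1.7262) = 0.54592.
z = 13989 × 0.54592 = 7636.9 m.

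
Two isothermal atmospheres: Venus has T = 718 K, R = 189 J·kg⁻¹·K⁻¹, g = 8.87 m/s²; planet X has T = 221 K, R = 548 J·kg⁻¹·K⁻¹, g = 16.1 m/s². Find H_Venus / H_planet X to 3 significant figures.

H_Venus/H_planet X ≈ 2.03

H = RT/g for each body.
H_Venus = 189 × 718 / 8.87 = 15299 m.
H_planet X = 548 × 221 / 16.1 = 7522.2 m.
H_Venus/H_planet X = 15299/7522.2 = 2.0338.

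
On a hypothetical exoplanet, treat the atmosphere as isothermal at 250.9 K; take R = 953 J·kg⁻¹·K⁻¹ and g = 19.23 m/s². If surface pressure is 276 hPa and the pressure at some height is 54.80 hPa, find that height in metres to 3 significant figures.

Scale height: H = RT/g = 953 × 250.9 / 19.23 = 12434 m.
Invert the barometric formula: z = H ln(P₀/P).
P₀/P = 276/54.80 = 5.0365; ln(5.0365) = 1.6167.
z = 12434 × 1.6167 = 20102 m.

z ≈ 20100 m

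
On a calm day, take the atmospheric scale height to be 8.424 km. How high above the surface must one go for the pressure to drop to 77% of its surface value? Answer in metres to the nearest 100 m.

z ≈ 2200 m

Set P/P₀ = exp(−z/H) = 0.77, so z = −H ln(0.77).
−ln(0.77) = 0.26136; z = 8424.0 × 0.26136 = 2201.7 m.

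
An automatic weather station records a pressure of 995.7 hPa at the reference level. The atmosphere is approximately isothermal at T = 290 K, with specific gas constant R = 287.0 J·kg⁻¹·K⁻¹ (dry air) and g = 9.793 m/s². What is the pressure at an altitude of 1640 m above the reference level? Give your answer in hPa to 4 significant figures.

P ≈ 821.0 hPa

Scale height: H = RT/g = 287.0 × 290 / 9.793 = 8498.9 m.
Barometric formula: P = P₀ exp(−z/H).
z/H = 1640.0/8498.9 = 0.19297; exp(−0.19297) = 0.82451.
P = 995.7 × 0.82451 = 820.96 hPa.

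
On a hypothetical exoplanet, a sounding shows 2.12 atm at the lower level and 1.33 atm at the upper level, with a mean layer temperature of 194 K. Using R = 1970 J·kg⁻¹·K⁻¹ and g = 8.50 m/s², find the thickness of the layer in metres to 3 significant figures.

Hypsometric equation: Δz = (R T̄/g) ln(P₁/P₂).
R T̄/g = 1970 × 194 / 8.50 = 44962 m.
ln(2.12/1.33) = ln(1.5940) = 0.46625.
Δz = 44962 × 0.46625 = 20964 m.

Δz ≈ 21000 m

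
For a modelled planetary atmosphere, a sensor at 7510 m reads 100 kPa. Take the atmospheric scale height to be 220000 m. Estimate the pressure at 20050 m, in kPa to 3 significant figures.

P ≈ 94.5 kPa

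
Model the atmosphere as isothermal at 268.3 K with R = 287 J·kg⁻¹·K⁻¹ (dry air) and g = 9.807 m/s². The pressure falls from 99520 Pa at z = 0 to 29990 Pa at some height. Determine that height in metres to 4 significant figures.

z ≈ 9418 m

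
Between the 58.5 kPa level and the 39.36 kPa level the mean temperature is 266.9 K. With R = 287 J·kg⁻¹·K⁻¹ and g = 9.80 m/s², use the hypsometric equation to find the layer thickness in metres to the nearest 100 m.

Δz ≈ 3100 m

Hypsometric equation: Δz = (R T̄/g) ln(P₁/P₂).
R T̄/g = 287 × 266.9 / 9.80 = 7816.4 m.
ln(58.5/39.36) = ln(1.4863) = 0.39629.
Δz = 7816.4 × 0.39629 = 3097.6 m.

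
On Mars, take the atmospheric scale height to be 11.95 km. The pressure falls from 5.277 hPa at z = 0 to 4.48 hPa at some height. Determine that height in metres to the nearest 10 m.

Invert the barometric formula: z = H ln(P₀/P).
P₀/P = 5.277/4.48 = 1.1779; ln(1.1779) = 0.16373.
z = 11950 × 0.16373 = 1956.6 m.

z ≈ 1960 m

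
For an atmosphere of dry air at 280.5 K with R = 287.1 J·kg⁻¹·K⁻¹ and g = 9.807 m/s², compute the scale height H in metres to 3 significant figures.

The scale height of an isothermal atmosphere is H = RT/g.
H = 287.1 × 280.5 / 9.807 = 80532/9.807 = 8211.7 m.

H ≈ 8210 m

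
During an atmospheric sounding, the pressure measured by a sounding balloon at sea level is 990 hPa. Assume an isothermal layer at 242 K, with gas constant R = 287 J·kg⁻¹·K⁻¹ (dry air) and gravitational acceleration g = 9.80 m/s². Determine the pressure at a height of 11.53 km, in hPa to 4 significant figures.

P ≈ 194.6 hPa

Scale height: H = RT/g = 287 × 242 / 9.80 = 7087.1 m.
Barometric formula: P = P₀ exp(−z/H).
z/H = 11530/7087.1 = 1.6269; exp(−1.6269) = 0.19654.
P = 990 × 0.19654 = 194.57 hPa.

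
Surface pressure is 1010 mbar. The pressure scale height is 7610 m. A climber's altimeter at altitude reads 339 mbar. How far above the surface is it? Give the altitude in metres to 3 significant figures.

z ≈ 8310 m

Invert the barometric formula: z = H ln(P₀/P).
P₀/P = 1010/339 = 2.9794; ln(2.9794) = 1.0917.
z = 7610.0 × 1.0917 = 8307.8 m.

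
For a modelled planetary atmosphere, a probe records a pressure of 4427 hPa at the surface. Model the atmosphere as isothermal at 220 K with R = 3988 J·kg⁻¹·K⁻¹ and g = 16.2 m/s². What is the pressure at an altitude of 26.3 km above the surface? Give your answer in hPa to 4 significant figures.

Scale height: H = RT/g = 3988 × 220 / 16.2 = 54158 m.
Barometric formula: P = P₀ exp(−z/H).
z/H = 26300/54158 = 0.48562; exp(−0.48562) = 0.61532.
P = 4427 × 0.61532 = 2724.0 hPa.

P ≈ 2724 hPa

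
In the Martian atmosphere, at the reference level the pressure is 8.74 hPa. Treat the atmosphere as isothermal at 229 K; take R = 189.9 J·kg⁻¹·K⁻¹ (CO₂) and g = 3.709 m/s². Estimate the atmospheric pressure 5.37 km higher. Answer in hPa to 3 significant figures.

P ≈ 5.53 hPa

Scale height: H = RT/g = 189.9 × 229 / 3.709 = 11725 m.
Barometric formula: P = P₀ exp(−z/H).
z/H = 5370.0/11725 = 0.45800; exp(−0.45800) = 0.63255.
P = 8.74 × 0.63255 = 5.5285 hPa.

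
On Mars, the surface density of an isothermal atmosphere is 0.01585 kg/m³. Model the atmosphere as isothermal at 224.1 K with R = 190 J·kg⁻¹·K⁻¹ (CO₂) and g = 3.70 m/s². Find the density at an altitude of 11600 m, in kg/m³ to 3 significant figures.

Scale height: H = RT/g = 190 × 224.1 / 3.70 = 11508 m.
In an isothermal atmosphere, density decays like pressure: ρ = ρ₀ exp(−z/H).
z/H = 11600/11508 = 1.0080; exp(−1.0080) = 0.36495.
ρ = 0.01585 × 0.36495 = 0.0057845 kg/m³.

ρ ≈ 0.00578 kg/m³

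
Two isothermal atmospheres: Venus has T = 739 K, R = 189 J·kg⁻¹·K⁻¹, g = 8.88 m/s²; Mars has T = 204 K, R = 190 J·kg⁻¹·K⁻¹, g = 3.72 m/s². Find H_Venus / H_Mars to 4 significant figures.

H_Venus/H_Mars ≈ 1.510

H = RT/g for each body.
H_Venus = 189 × 739 / 8.88 = 15729 m.
H_Mars = 190 × 204 / 3.72 = 10419 m.
H_Venus/H_Mars = 15729/10419 = 1.5096.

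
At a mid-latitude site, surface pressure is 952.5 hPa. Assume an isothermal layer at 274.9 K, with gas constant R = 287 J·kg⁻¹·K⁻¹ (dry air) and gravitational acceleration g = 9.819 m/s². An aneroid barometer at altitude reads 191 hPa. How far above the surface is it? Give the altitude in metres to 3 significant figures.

Scale height: H = RT/g = 287 × 274.9 / 9.819 = 8035.1 m.
Invert the barometric formula: z = H ln(P₀/P).
P₀/P = 952.5/191 = 4.9869; ln(4.9869) = 1.6068.
z = 8035.1 × 1.6068 = 12911 m.

z ≈ 12900 m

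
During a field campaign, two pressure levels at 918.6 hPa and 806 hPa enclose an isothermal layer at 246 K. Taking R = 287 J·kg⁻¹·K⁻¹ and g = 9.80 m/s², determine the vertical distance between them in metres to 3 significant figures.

Δz ≈ 942 m

Hypsometric equation: Δz = (R T̄/g) ln(P₁/P₂).
R T̄/g = 287 × 246 / 9.80 = 7204.3 m.
ln(918.6/806) = ln(1.1397) = 0.13077.
Δz = 7204.3 × 0.13077 = 942.11 m.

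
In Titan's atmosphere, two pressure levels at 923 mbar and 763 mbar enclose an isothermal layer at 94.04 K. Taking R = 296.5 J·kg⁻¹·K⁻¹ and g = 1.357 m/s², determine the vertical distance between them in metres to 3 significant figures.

Δz ≈ 3910 m

Hypsometric equation: Δz = (R T̄/g) ln(P₁/P₂).
R T̄/g = 296.5 × 94.04 / 1.357 = 20547 m.
ln(923/763) = ln(1.2097) = 0.19037.
Δz = 20547 × 0.19037 = 3911.5 m.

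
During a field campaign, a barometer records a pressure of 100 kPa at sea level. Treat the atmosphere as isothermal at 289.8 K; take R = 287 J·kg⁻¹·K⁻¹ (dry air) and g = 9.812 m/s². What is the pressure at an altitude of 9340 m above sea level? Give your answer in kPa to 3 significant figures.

Scale height: H = RT/g = 287 × 289.8 / 9.812 = 8476.6 m.
Barometric formula: P = P₀ exp(−z/H).
z/H = 9340.0/8476.6 = 1.1019; exp(−1.1019) = 0.33224.
P = 100 × 0.33224 = 33.224 kPa.

P ≈ 33.2 kPa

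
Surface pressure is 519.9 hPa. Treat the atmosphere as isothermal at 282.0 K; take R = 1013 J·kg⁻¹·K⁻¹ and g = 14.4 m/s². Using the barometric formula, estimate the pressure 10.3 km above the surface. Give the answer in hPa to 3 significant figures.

P ≈ 309 hPa

Scale height: H = RT/g = 1013 × 282.0 / 14.4 = 19838 m.
Barometric formula: P = P₀ exp(−z/H).
z/H = 10300/19838 = 0.51921; exp(−0.51921) = 0.59499.
P = 519.9 × 0.59499 = 309.34 hPa.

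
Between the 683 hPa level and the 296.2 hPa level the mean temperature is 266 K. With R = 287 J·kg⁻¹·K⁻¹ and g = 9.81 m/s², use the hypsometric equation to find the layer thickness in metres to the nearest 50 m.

Hypsometric equation: Δz = (R T̄/g) ln(P₁/P₂).
R T̄/g = 287 × 266 / 9.81 = 7782.1 m.
ln(683/296.2) = ln(2.3059) = 0.83547.
Δz = 7782.1 × 0.83547 = 6501.7 m.

Δz ≈ 6500 m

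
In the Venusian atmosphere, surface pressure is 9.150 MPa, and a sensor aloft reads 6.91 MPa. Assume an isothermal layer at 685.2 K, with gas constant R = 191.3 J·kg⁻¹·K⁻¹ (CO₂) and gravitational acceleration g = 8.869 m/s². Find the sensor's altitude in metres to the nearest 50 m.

z ≈ 4150 m

Scale height: H = RT/g = 191.3 × 685.2 / 8.869 = 14779 m.
Invert the barometric formula: z = H ln(P₀/P).
P₀/P = 9.150/6.91 = 1.3242; ln(1.3242) = 0.28081.
z = 14779 × 0.28081 = 4150.1 m.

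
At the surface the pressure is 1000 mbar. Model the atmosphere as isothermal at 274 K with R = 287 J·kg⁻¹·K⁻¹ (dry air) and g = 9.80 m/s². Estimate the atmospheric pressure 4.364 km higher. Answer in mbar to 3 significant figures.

Scale height: H = RT/g = 287 × 274 / 9.80 = 8024.3 m.
Barometric formula: P = P₀ exp(−z/H).
z/H = 4364.0/8024.3 = 0.54385; exp(−0.54385) = 0.58051.
P = 1000 × 0.58051 = 580.51 mbar.

P ≈ 581 mbar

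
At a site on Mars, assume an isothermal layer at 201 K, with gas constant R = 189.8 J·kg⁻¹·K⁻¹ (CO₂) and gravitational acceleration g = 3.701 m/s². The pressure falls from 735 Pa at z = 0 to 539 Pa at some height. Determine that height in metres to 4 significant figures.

z ≈ 3197 m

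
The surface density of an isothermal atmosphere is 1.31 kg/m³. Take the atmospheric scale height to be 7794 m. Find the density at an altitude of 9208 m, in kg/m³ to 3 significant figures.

ρ ≈ 0.402 kg/m³

In an isothermal atmosphere, density decays like pressure: ρ = ρ₀ exp(−z/H).
z/H = 9208.0/7794.0 = 1.1814; exp(−1.1814) = 0.30685.
ρ = 1.31 × 0.30685 = 0.40197 kg/m³.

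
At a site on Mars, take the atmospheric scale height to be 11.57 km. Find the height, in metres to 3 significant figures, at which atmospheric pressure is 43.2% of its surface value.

Set P/P₀ = exp(−z/H) = 0.432, so z = −H ln(0.432).
−ln(0.432) = 0.83933; z = 11570 × 0.83933 = 9711.0 m.

z ≈ 9710 m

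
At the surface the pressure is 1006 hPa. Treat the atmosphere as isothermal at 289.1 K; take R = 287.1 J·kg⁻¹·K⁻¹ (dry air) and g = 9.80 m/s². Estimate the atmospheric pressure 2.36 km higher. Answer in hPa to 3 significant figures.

P ≈ 761 hPa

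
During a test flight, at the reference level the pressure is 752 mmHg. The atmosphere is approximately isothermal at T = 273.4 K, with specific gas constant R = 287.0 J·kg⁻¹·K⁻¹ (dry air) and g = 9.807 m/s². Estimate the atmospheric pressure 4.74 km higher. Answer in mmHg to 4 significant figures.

P ≈ 415.8 mmHg

Scale height: H = RT/g = 287.0 × 273.4 / 9.807 = 8001.0 m.
Barometric formula: P = P₀ exp(−z/H).
z/H = 4740.0/8001.0 = 0.59243; exp(−0.59243) = 0.55298.
P = 752 × 0.55298 = 415.84 mmHg.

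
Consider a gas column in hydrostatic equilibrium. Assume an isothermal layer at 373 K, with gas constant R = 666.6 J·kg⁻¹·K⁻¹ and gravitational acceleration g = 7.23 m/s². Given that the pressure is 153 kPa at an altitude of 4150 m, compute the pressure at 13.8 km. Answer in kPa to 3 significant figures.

P ≈ 116 kPa

Scale height: H = RT/g = 666.6 × 373 / 7.23 = 34390 m.
Between two levels, P₂ = P₁ exp(−Δz/H) with Δz = z₂ − z₁.
Δz = 13800 − 4150.0 = 9650.0 m; Δz/H = 9650.0/34390 = 0.28060.
P₂ = 153 × exp(−0.28060) = 153 × 0.75533 = 115.57 kPa.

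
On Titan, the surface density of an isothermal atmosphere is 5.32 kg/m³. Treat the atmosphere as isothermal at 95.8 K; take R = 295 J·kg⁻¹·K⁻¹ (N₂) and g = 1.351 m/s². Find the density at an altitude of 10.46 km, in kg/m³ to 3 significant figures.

ρ ≈ 3.23 kg/m³

Scale height: H = RT/g = 295 × 95.8 / 1.351 = 20919 m.
In an isothermal atmosphere, density decays like pressure: ρ = ρ₀ exp(−z/H).
z/H = 10460/20919 = 0.50002; exp(−0.50002) = 0.60652.
ρ = 5.32 × 0.60652 = 3.2267 kg/m³.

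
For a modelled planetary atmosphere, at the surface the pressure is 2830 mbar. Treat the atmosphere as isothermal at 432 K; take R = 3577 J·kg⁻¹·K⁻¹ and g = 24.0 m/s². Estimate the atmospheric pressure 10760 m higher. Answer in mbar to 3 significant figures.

Scale height: H = RT/g = 3577 × 432 / 24.0 = 64386 m.
Barometric formula: P = P₀ exp(−z/H).
z/H = 10760/64386 = 0.16712; exp(−0.16712) = 0.84610.
P = 2830 × 0.84610 = 2394.5 mbar.

P ≈ 2390 mbar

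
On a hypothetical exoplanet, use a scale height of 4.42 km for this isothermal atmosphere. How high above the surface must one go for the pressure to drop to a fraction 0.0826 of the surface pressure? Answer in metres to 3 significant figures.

Set P/P₀ = exp(−z/H) = 0.0826, so z = −H ln(0.0826).
−ln(0.0826) = 2.4937; z = 4420.0 × 2.4937 = 11022 m.

z ≈ 11000 m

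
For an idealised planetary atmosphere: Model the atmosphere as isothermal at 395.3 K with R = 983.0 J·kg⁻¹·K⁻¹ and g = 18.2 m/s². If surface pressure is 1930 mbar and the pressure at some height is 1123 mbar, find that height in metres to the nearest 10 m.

z ≈ 11560 m

Scale height: H = RT/g = 983.0 × 395.3 / 18.2 = 21351 m.
Invert the barometric formula: z = H ln(P₀/P).
P₀/P = 1930/1123 = 1.7186; ln(1.7186) = 0.54151.
z = 21351 × 0.54151 = 11562 m.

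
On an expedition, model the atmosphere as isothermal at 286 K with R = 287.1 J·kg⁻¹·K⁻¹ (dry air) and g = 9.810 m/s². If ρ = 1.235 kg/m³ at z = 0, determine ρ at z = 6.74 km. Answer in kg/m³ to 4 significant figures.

ρ ≈ 0.5520 kg/m³

Scale height: H = RT/g = 287.1 × 286 / 9.810 = 8370.1 m.
In an isothermal atmosphere, density decays like pressure: ρ = ρ₀ exp(−z/H).
z/H = 6740.0/8370.1 = 0.80525; exp(−0.80525) = 0.44698.
ρ = 1.235 × 0.44698 = 0.55202 kg/m³.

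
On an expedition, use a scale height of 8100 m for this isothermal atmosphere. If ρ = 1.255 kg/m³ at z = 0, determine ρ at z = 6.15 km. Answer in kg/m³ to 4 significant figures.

In an isothermal atmosphere, density decays like pressure: ρ = ρ₀ exp(−z/H).
z/H = 6150.0/8100.0 = 0.75926; exp(−0.75926) = 0.46801.
ρ = 1.255 × 0.46801 = 0.58735 kg/m³.

ρ ≈ 0.5874 kg/m³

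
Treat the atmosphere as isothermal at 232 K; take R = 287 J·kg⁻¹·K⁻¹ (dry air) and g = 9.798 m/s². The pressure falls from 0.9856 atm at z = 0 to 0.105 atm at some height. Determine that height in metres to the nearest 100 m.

Scale height: H = RT/g = 287 × 232 / 9.798 = 6795.7 m.
Invert the barometric formula: z = H ln(P₀/P).
P₀/P = 0.9856/0.105 = 9.3867; ln(9.3867) = 2.2393.
z = 6795.7 × 2.2393 = 15218 m.

z ≈ 15200 m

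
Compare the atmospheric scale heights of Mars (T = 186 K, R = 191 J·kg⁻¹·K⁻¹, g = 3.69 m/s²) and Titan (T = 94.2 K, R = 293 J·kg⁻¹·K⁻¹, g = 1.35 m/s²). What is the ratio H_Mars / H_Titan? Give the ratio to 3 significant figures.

H_Mars/H_Titan ≈ 0.471

H = RT/g for each body.
H_Mars = 191 × 186 / 3.69 = 9627.6 m.
H_Titan = 293 × 94.2 / 1.35 = 20445 m.
H_Mars/H_Titan = 9627.6/20445 = 0.47090.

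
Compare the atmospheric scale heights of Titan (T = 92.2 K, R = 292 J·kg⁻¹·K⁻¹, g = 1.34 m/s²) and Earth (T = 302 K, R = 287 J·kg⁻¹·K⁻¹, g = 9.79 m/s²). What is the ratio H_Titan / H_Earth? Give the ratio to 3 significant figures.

H = RT/g for each body.
H_Titan = 292 × 92.2 / 1.34 = 20091 m.
H_Earth = 287 × 302 / 9.79 = 8853.3 m.
H_Titan/H_Earth = 20091/8853.3 = 2.2693.

H_Titan/H_Earth ≈ 2.27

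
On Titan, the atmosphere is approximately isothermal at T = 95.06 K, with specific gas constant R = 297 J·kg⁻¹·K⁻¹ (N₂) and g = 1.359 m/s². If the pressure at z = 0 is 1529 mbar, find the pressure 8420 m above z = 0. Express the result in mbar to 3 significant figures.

P ≈ 1020 mbar

Scale height: H = RT/g = 297 × 95.06 / 1.359 = 20775 m.
Barometric formula: P = P₀ exp(−z/H).
z/H = 8420.0/20775 = 0.40529; exp(−0.40529) = 0.66678.
P = 1529 × 0.66678 = 1019.5 mbar.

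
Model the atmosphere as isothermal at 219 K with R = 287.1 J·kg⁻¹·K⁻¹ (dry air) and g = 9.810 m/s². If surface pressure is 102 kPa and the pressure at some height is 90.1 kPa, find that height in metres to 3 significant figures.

Scale height: H = RT/g = 287.1 × 219 / 9.810 = 6409.3 m.
Invert the barometric formula: z = H ln(P₀/P).
P₀/P = 102/90.1 = 1.1321; ln(1.1321) = 0.12407.
z = 6409.3 × 0.12407 = 795.20 m.

z ≈ 795 m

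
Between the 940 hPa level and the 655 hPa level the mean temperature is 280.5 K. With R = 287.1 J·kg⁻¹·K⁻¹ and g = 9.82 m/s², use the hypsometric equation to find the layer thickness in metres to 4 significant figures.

Hypsometric equation: Δz = (R T̄/g) ln(P₁/P₂).
R T̄/g = 287.1 × 280.5 / 9.82 = 8200.8 m.
ln(940/655) = ln(1.4351) = 0.36123.
Δz = 8200.8 × 0.36123 = 2962.4 m.

Δz ≈ 2962 m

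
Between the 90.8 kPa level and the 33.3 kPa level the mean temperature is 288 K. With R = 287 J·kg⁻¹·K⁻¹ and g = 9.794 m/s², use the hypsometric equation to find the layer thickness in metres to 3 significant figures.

Hypsometric equation: Δz = (R T̄/g) ln(P₁/P₂).
R T̄/g = 287 × 288 / 9.794 = 8439.5 m.
ln(90.8/33.3) = ln(2.7267) = 1.0031.
Δz = 8439.5 × 1.0031 = 8465.7 m.

Δz ≈ 8470 m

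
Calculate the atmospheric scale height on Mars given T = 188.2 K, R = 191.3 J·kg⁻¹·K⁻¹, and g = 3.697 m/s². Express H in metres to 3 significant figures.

The scale height of an isothermal atmosphere is H = RT/g.
H = 191.3 × 188.2 / 3.697 = 36003/3.697 = 9738.4 m.

H ≈ 9740 m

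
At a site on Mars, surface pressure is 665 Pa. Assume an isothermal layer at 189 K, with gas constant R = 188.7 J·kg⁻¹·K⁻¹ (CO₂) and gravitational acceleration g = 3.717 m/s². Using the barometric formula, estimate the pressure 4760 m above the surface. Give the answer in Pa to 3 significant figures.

P ≈ 405 Pa

Scale height: H = RT/g = 188.7 × 189 / 3.717 = 9594.9 m.
Barometric formula: P = P₀ exp(−z/H).
z/H = 4760.0/9594.9 = 0.49610; exp(−0.49610) = 0.60890.
P = 665 × 0.60890 = 404.92 Pa.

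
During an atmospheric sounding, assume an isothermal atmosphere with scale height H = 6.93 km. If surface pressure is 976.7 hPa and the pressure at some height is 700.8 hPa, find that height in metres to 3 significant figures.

z ≈ 2300 m

Invert the barometric formula: z = H ln(P₀/P).
P₀/P = 976.7/700.8 = 1.3937; ln(1.3937) = 0.33196.
z = 6930.0 × 0.33196 = 2300.5 m.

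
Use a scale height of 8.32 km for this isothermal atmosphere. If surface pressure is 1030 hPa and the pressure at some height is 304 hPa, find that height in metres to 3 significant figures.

Invert the barometric formula: z = H ln(P₀/P).
P₀/P = 1030/304 = 3.3882; ln(3.3882) = 1.2203.
z = 8320.0 × 1.2203 = 10153 m.

z ≈ 10200 m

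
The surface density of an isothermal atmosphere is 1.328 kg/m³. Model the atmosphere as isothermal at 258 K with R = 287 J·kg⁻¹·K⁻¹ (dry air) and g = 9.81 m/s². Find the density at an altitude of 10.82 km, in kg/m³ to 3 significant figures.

Scale height: H = RT/g = 287 × 258 / 9.81 = 7548.0 m.
In an isothermal atmosphere, density decays like pressure: ρ = ρ₀ exp(−z/H).
z/H = 10820/7548.0 = 1.4335; exp(−1.4335) = 0.23847.
ρ = 1.328 × 0.23847 = 0.31669 kg/m³.

ρ ≈ 0.317 kg/m³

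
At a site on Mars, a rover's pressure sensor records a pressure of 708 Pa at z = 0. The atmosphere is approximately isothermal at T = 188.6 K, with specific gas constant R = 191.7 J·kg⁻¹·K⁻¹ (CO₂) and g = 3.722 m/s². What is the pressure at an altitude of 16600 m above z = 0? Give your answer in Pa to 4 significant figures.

P ≈ 128.2 Pa

Scale height: H = RT/g = 191.7 × 188.6 / 3.722 = 9713.8 m.
Barometric formula: P = P₀ exp(−z/H).
z/H = 16600/9713.8 = 1.7089; exp(−1.7089) = 0.18106.
P = 708 × 0.18106 = 128.19 Pa.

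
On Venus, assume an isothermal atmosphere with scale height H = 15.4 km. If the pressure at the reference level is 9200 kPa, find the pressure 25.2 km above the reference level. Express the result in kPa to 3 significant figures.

P ≈ 1790 kPa

Barometric formula: P = P₀ exp(−z/H).
z/H = 25200/15400 = 1.6364; exp(−1.6364) = 0.19468.
P = 9200 × 0.19468 = 1791.1 kPa.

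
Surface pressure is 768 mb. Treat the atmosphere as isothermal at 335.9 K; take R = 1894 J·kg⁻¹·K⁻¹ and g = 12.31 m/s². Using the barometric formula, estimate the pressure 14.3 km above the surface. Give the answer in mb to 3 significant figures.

Scale height: H = RT/g = 1894 × 335.9 / 12.31 = 51681 m.
Barometric formula: P = P₀ exp(−z/H).
z/H = 14300/51681 = 0.27670; exp(−0.27670) = 0.75828.
P = 768 × 0.75828 = 582.36 mb.

P ≈ 582 mb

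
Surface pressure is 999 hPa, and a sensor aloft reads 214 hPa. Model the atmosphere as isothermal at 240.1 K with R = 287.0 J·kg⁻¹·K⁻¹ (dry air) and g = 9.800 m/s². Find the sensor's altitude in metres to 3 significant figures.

z ≈ 10800 m

Scale height: H = RT/g = 287.0 × 240.1 / 9.800 = 7031.5 m.
Invert the barometric formula: z = H ln(P₀/P).
P₀/P = 999/214 = 4.6682; ln(4.6682) = 1.5408.
z = 7031.5 × 1.5408 = 10834 m.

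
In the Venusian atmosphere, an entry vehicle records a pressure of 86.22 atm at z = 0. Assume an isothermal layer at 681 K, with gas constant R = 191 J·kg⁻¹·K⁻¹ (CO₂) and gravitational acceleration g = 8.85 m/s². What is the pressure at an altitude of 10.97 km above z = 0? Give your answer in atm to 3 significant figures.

P ≈ 40.9 atm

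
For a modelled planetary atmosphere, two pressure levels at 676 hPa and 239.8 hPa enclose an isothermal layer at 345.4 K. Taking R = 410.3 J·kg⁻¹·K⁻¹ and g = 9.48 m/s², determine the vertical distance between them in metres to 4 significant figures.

Hypsometric equation: Δz = (R T̄/g) ln(P₁/P₂).
R T̄/g = 410.3 × 345.4 / 9.48 = 14949 m.
ln(676/239.8) = ln(2.8190) = 1.0364.
Δz = 14949 × 1.0364 = 15493 m.

Δz ≈ 15490 m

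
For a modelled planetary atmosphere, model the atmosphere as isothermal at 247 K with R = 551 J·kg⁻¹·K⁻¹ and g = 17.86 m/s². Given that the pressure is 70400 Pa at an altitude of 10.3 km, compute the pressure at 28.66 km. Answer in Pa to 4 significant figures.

Scale height: H = RT/g = 551 × 247 / 17.86 = 7620.2 m.
Between two levels, P₂ = P₁ exp(−Δz/H) with Δz = z₂ − z₁.
Δz = 28660 − 10300 = 18360 m; Δz/H = 18360/7620.2 = 2.4094.
P₂ = 70400 × exp(−2.4094) = 70400 × 0.089869 = 6326.8 Pa.

P ≈ 6327 Pa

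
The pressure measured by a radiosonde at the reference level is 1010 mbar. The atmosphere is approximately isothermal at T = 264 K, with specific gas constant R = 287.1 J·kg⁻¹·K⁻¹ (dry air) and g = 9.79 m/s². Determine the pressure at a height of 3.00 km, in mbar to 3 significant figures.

Scale height: H = RT/g = 287.1 × 264 / 9.79 = 7742.0 m.
Barometric formula: P = P₀ exp(−z/H).
z/H = 3000.0/7742.0 = 0.38750; exp(−0.38750) = 0.67875.
P = 1010 × 0.67875 = 685.54 mbar.

P ≈ 686 mbar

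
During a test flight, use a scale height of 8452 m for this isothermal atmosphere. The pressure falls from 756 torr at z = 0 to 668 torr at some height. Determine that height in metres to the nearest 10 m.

Invert the barometric formula: z = H ln(P₀/P).
P₀/P = 756/668 = 1.1317; ln(1.1317) = 0.12372.
z = 8452.0 × 0.12372 = 1045.7 m.

z ≈ 1050 m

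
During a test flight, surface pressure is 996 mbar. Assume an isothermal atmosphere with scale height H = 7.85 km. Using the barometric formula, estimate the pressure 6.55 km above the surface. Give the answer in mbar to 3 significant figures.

Barometric formula: P = P₀ exp(−z/H).
z/H = 6550.0/7850.0 = 0.83439; exp(−0.83439) = 0.43414.
P = 996 × 0.43414 = 432.40 mbar.

P ≈ 432 mbar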